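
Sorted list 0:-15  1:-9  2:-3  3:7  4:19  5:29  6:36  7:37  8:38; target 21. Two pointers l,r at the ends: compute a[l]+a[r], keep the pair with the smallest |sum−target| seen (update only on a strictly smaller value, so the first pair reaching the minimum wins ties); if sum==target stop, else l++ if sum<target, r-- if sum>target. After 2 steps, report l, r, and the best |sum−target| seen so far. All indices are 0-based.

l=0, r=6, best |Δ|=1

l=0 r=8: -15+38=23 d=2 *, r--
l=0 r=7: -15+37=22 d=1 *, r--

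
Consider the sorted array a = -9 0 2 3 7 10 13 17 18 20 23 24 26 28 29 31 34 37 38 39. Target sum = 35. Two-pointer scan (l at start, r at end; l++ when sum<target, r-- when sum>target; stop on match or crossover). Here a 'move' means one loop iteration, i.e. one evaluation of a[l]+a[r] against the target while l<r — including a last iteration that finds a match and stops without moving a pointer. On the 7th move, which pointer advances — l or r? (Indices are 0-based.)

l

l=0 r=19: -9+39=30 <35, l++
l=1 r=19: 0+39=39 >35, r--
l=1 r=18: 0+38=38 >35, r--
l=1 r=17: 0+37=37 >35, r--
l=1 r=16: 0+34=34 <35, l++
l=2 r=16: 2+34=36 >35, r--
l=2 r=15: 2+31=33 <35, l++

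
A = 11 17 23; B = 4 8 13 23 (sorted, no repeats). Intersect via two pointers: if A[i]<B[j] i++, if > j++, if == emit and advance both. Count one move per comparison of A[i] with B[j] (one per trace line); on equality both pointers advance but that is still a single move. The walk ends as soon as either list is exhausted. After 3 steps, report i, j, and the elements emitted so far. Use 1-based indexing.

i=2, j=3, emitted=[]

i=1 j=1: 11>4, j++
i=1 j=2: 11>8, j++
i=1 j=3: 11<13, i++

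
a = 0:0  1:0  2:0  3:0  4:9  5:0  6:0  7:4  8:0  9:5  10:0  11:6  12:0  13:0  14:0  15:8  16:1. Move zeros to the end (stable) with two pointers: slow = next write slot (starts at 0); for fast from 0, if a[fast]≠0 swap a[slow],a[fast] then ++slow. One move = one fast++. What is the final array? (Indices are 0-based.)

slow=0 fast=0: a[fast]=0, fast++
slow=0 fast=1: a[fast]=0, fast++
slow=0 fast=2: a[fast]=0, fast++
slow=0 fast=3: a[fast]=0, fast++
slow=0 fast=4: a[fast]=9≠0 swap→a[0]=9, slow++,fast++
slow=1 fast=5: a[fast]=0, fast++
slow=1 fast=6: a[fast]=0, fast++
slow=1 fast=7: a[fast]=4≠0 swap→a[1]=4, slow++,fast++
slow=2 fast=8: a[fast]=0, fast++
slow=2 fast=9: a[fast]=5≠0 swap→a[2]=5, slow++,fast++
slow=3 fast=10: a[fast]=0, fast++
slow=3 fast=11: a[fast]=6≠0 swap→a[3]=6, slow++,fast++
slow=4 fast=12: a[fast]=0, fast++
slow=4 fast=13: a[fast]=0, fast++
slow=4 fast=14: a[fast]=0, fast++
slow=4 fast=15: a[fast]=8≠0 swap→a[4]=8, slow++,fast++
slow=5 fast=16: a[fast]=1≠0 swap→a[5]=1, slow++,fast++

[9, 4, 5, 6, 8, 1, 0, 0, 0, 0, 0, 0, 0, 0, 0, 0, 0]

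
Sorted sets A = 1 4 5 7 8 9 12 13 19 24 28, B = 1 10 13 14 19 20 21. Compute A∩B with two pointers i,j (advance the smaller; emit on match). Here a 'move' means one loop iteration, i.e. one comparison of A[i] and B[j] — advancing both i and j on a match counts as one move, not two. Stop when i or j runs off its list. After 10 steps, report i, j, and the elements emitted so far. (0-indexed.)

i=8, j=4, emitted=[1, 13]

i=0 j=0: 1==1 emit, i++,j++
i=1 j=1: 4<10, i++
i=2 j=1: 5<10, i++
i=3 j=1: 7<10, i++
i=4 j=1: 8<10, i++
i=5 j=1: 9<10, i++
i=6 j=1: 12>10, j++
i=6 j=2: 12<13, i++
i=7 j=2: 13==13 emit, i++,j++
i=8 j=3: 19>14, j++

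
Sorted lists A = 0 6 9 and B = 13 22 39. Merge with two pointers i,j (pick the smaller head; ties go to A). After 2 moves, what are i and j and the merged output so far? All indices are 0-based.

i=2, j=0, merged so far=[0, 6]

[i=0,j=0] A[i]=0<=B[j]=13 take 0 → i++
[i=1,j=0] A[i]=6<=B[j]=13 take 6 → i++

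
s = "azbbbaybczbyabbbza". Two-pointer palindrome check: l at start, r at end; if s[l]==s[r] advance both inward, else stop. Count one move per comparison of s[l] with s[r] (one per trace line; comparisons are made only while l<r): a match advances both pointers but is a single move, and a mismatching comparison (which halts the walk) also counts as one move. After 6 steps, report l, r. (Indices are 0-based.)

l=6, r=11

[0,17] 'a'=='a' → l++,r--
[1,16] 'z'=='z' → l++,r--
[2,15] 'b'=='b' → l++,r--
[3,14] 'b'=='b' → l++,r--
[4,13] 'b'=='b' → l++,r--
[5,12] 'a'=='a' → l++,r--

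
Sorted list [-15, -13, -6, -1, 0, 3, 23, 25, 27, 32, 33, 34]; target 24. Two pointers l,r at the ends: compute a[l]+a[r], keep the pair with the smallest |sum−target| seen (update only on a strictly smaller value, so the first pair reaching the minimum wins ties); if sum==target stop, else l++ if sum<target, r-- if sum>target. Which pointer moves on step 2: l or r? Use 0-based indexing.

l

[0,11] -15+34=19 d=5 * → l++
[1,11] -13+34=21 d=3 * → l++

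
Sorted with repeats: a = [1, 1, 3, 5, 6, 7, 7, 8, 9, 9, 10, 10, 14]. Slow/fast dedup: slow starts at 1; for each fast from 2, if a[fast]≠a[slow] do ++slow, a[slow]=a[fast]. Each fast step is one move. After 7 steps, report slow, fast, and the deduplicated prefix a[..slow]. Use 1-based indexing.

slow=6, fast=9, prefix=[1, 3, 5, 6, 7, 8]

slow=1 fast=2: a[fast]=1=a[slow] dup, fast++
slow=1 fast=3: a[fast]=3≠a[slow]=1 write a[2]=3, slow++,fast++
slow=2 fast=4: a[fast]=5≠a[slow]=3 write a[3]=5, slow++,fast++
slow=3 fast=5: a[fast]=6≠a[slow]=5 write a[4]=6, slow++,fast++
slow=4 fast=6: a[fast]=7≠a[slow]=6 write a[5]=7, slow++,fast++
slow=5 fast=7: a[fast]=7=a[slow] dup, fast++
slow=5 fast=8: a[fast]=8≠a[slow]=7 write a[6]=8, slow++,fast++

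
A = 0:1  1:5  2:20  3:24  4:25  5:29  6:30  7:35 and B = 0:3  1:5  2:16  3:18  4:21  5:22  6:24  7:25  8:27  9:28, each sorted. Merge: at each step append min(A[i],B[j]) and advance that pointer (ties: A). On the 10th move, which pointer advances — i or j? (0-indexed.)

[i=0,j=0] A[i]=1<=B[j]=3 take 1 → i++
[i=1,j=0] A[i]=5>B[j]=3 take 3 → j++
[i=1,j=1] A[i]=5<=B[j]=5 take 5 → i++
[i=2,j=1] A[i]=20>B[j]=5 take 5 → j++
[i=2,j=2] A[i]=20>B[j]=16 take 16 → j++
[i=2,j=3] A[i]=20>B[j]=18 take 18 → j++
[i=2,j=4] A[i]=20<=B[j]=21 take 20 → i++
[i=3,j=4] A[i]=24>B[j]=21 take 21 → j++
[i=3,j=5] A[i]=24>B[j]=22 take 22 → j++
[i=3,j=6] A[i]=24<=B[j]=24 take 24 → i++

i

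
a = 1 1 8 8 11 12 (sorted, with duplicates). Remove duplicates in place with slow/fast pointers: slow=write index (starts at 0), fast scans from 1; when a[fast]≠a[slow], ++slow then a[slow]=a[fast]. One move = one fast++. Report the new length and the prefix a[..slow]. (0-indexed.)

slow=0 fast=1: a[fast]=1=a[slow] dup, fast++
slow=0 fast=2: a[fast]=8≠a[slow]=1 write a[1]=8, slow++,fast++
slow=1 fast=3: a[fast]=8=a[slow] dup, fast++
slow=1 fast=4: a[fast]=11≠a[slow]=8 write a[2]=11, slow++,fast++
slow=2 fast=5: a[fast]=12≠a[slow]=11 write a[3]=12, slow++,fast++

length 4; prefix = [1, 8, 11, 12]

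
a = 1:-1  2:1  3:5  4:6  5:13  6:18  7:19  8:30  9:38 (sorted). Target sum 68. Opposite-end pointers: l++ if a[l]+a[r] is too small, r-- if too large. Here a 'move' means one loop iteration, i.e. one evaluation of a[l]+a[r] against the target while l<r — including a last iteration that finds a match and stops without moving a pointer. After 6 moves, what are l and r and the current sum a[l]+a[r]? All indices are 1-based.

[1,9] -1+38=37 <68 → l++
[2,9] 1+38=39 <68 → l++
[3,9] 5+38=43 <68 → l++
[4,9] 6+38=44 <68 → l++
[5,9] 13+38=51 <68 → l++
[6,9] 18+38=56 <68 → l++

l=7, r=9, sum=57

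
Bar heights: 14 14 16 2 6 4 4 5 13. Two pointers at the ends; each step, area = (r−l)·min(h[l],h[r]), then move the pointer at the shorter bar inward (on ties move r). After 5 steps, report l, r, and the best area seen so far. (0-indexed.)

[0,8] min(14,13)*8=104 best=104 * → r--
[0,7] min(14,5)*7=35 best=104 → r--
[0,6] min(14,4)*6=24 best=104 → r--
[0,5] min(14,4)*5=20 best=104 → r--
[0,4] min(14,6)*4=24 best=104 → r--

l=0, r=3, best area=104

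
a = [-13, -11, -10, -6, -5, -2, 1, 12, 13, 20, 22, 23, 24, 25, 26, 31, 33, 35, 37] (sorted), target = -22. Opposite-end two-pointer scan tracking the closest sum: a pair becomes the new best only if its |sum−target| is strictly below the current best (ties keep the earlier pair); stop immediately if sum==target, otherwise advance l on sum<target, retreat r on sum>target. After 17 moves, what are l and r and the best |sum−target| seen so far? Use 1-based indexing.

l=2, r=3, best |Δ|=1

l=1 r=19: -13+37=24 d=46 *, r--
l=1 r=18: -13+35=22 d=44 *, r--
l=1 r=17: -13+33=20 d=42 *, r--
l=1 r=16: -13+31=18 d=40 *, r--
l=1 r=15: -13+26=13 d=35 *, r--
l=1 r=14: -13+25=12 d=34 *, r--
l=1 r=13: -13+24=11 d=33 *, r--
l=1 r=12: -13+23=10 d=32 *, r--
l=1 r=11: -13+22=9 d=31 *, r--
l=1 r=10: -13+20=7 d=29 *, r--
l=1 r=9: -13+13=0 d=22 *, r--
l=1 r=8: -13+12=-1 d=21 *, r--
l=1 r=7: -13+1=-12 d=10 *, r--
l=1 r=6: -13+-2=-15 d=7 *, r--
l=1 r=5: -13+-5=-18 d=4 *, r--
l=1 r=4: -13+-6=-19 d=3 *, r--
l=1 r=3: -13+-10=-23 d=1 *, l++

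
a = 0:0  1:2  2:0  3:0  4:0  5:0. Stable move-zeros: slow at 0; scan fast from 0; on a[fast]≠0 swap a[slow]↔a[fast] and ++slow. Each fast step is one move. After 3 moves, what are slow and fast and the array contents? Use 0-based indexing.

(s=0,f=0) a[fast]=0 → fast++
(s=0,f=1) a[fast]=2≠0 swap→a[0]=2 → slow++,fast++
(s=1,f=2) a[fast]=0 → fast++

slow=1, fast=3, a=[2, 0, 0, 0, 0, 0]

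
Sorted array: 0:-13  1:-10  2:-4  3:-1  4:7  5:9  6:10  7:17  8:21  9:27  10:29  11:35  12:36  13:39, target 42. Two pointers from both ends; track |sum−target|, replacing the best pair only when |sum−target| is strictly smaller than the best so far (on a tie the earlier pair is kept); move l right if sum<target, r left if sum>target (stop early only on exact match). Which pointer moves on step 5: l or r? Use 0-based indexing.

r

[0,13] -13+39=26 d=16 * → l++
[1,13] -10+39=29 d=13 * → l++
[2,13] -4+39=35 d=7 * → l++
[3,13] -1+39=38 d=4 * → l++
[4,13] 7+39=46 d=4 → r--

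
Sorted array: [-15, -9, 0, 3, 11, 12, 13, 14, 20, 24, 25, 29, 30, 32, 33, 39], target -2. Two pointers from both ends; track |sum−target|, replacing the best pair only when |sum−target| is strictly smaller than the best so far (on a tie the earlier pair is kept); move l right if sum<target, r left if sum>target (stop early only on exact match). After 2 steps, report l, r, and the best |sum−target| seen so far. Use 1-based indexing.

l=1 r=16: -15+39=24 d=26 *, r--
l=1 r=15: -15+33=18 d=20 *, r--

l=1, r=14, best |Δ|=20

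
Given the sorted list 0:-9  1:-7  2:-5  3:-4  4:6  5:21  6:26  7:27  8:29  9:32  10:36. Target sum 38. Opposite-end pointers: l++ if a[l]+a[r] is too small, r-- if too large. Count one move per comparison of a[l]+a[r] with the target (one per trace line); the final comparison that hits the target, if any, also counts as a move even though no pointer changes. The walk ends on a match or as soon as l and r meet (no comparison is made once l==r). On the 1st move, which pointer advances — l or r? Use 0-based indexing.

l

l=0 r=10: -9+36=27 <38, l++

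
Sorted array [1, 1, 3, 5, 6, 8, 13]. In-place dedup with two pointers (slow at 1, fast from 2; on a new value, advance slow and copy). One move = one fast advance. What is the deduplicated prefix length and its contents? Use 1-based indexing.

(s=1,f=2) a[fast]=1=a[slow] dup → fast++
(s=1,f=3) a[fast]=3≠a[slow]=1 write a[2]=3 → slow++,fast++
(s=2,f=4) a[fast]=5≠a[slow]=3 write a[3]=5 → slow++,fast++
(s=3,f=5) a[fast]=6≠a[slow]=5 write a[4]=6 → slow++,fast++
(s=4,f=6) a[fast]=8≠a[slow]=6 write a[5]=8 → slow++,fast++
(s=5,f=7) a[fast]=13≠a[slow]=8 write a[6]=13 → slow++,fast++

length 6; prefix = [1, 3, 5, 6, 8, 13]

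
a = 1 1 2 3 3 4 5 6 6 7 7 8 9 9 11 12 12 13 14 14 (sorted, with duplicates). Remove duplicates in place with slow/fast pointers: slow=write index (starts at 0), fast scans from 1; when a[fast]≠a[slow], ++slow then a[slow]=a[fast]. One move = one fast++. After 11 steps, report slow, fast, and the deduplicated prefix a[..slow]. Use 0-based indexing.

(s=0,f=1) a[fast]=1=a[slow] dup → fast++
(s=0,f=2) a[fast]=2≠a[slow]=1 write a[1]=2 → slow++,fast++
(s=1,f=3) a[fast]=3≠a[slow]=2 write a[2]=3 → slow++,fast++
(s=2,f=4) a[fast]=3=a[slow] dup → fast++
(s=2,f=5) a[fast]=4≠a[slow]=3 write a[3]=4 → slow++,fast++
(s=3,f=6) a[fast]=5≠a[slow]=4 write a[4]=5 → slow++,fast++
(s=4,f=7) a[fast]=6≠a[slow]=5 write a[5]=6 → slow++,fast++
(s=5,f=8) a[fast]=6=a[slow] dup → fast++
(s=5,f=9) a[fast]=7≠a[slow]=6 write a[6]=7 → slow++,fast++
(s=6,f=10) a[fast]=7=a[slow] dup → fast++
(s=6,f=11) a[fast]=8≠a[slow]=7 write a[7]=8 → slow++,fast++

slow=7, fast=12, prefix=[1, 2, 3, 4, 5, 6, 7, 8]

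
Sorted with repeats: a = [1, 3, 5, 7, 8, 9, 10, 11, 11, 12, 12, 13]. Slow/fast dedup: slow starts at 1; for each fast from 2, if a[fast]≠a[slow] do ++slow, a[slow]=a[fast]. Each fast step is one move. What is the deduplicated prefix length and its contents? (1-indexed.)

length 10; prefix = [1, 3, 5, 7, 8, 9, 10, 11, 12, 13]

slow=1 fast=2: a[fast]=3≠a[slow]=1 write a[2]=3, slow++,fast++
slow=2 fast=3: a[fast]=5≠a[slow]=3 write a[3]=5, slow++,fast++
slow=3 fast=4: a[fast]=7≠a[slow]=5 write a[4]=7, slow++,fast++
slow=4 fast=5: a[fast]=8≠a[slow]=7 write a[5]=8, slow++,fast++
slow=5 fast=6: a[fast]=9≠a[slow]=8 write a[6]=9, slow++,fast++
slow=6 fast=7: a[fast]=10≠a[slow]=9 write a[7]=10, slow++,fast++
slow=7 fast=8: a[fast]=11≠a[slow]=10 write a[8]=11, slow++,fast++
slow=8 fast=9: a[fast]=11=a[slow] dup, fast++
slow=8 fast=10: a[fast]=12≠a[slow]=11 write a[9]=12, slow++,fast++
slow=9 fast=11: a[fast]=12=a[slow] dup, fast++
slow=9 fast=12: a[fast]=13≠a[slow]=12 write a[10]=13, slow++,fast++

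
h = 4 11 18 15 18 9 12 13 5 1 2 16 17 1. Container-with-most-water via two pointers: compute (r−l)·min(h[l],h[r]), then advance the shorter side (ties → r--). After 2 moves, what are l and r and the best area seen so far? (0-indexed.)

l=0 r=13: min(4,1)*13=13 best=13 *, r--
l=0 r=12: min(4,17)*12=48 best=48 *, l++

l=1, r=12, best area=48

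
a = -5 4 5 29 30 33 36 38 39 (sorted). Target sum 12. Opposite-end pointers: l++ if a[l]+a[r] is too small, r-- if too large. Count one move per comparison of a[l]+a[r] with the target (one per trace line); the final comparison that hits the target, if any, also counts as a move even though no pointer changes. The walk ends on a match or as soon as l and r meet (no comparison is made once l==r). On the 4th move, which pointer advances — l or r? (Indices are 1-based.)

r

l=1 r=9: -5+39=34 >12, r--
l=1 r=8: -5+38=33 >12, r--
l=1 r=7: -5+36=31 >12, r--
l=1 r=6: -5+33=28 >12, r--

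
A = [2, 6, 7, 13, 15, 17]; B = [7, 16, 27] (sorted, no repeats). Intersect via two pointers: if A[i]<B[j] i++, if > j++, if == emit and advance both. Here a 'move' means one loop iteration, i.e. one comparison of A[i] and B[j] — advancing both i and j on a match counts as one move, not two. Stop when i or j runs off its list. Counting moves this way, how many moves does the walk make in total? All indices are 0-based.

7 moves

[i=0,j=0] 2<7 → i++
[i=1,j=0] 6<7 → i++
[i=2,j=0] 7==7 emit → i++,j++
[i=3,j=1] 13<16 → i++
[i=4,j=1] 15<16 → i++
[i=5,j=1] 17>16 → j++
[i=5,j=2] 17<27 → i++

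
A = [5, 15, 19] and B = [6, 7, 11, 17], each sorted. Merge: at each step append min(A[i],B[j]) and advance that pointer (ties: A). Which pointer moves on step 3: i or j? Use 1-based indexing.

[i=1,j=1] A[i]=5<=B[j]=6 take 5 → i++
[i=2,j=1] A[i]=15>B[j]=6 take 6 → j++
[i=2,j=2] A[i]=15>B[j]=7 take 7 → j++

j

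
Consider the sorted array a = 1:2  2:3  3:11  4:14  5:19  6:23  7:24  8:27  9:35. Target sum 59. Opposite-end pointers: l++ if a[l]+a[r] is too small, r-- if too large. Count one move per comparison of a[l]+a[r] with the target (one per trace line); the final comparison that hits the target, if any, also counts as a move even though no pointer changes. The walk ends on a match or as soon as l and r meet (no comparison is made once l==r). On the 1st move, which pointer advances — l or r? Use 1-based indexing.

l=1 r=9: 2+35=37 <59, l++

l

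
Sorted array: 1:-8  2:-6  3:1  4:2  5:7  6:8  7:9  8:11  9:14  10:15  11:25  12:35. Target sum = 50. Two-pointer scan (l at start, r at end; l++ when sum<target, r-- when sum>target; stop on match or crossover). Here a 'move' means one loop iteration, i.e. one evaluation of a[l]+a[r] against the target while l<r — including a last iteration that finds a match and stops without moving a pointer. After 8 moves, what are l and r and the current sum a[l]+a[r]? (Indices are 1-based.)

l=9, r=12, sum=49

l=1 r=12: -8+35=27 <50, l++
l=2 r=12: -6+35=29 <50, l++
l=3 r=12: 1+35=36 <50, l++
l=4 r=12: 2+35=37 <50, l++
l=5 r=12: 7+35=42 <50, l++
l=6 r=12: 8+35=43 <50, l++
l=7 r=12: 9+35=44 <50, l++
l=8 r=12: 11+35=46 <50, l++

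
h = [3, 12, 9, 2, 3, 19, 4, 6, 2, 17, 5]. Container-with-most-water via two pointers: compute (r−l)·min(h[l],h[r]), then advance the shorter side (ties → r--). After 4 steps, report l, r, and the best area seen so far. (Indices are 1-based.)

l=4, r=10, best area=96

l=1 r=11: min(3,5)*10=30 best=30 *, l++
l=2 r=11: min(12,5)*9=45 best=45 *, r--
l=2 r=10: min(12,17)*8=96 best=96 *, l++
l=3 r=10: min(9,17)*7=63 best=96, l++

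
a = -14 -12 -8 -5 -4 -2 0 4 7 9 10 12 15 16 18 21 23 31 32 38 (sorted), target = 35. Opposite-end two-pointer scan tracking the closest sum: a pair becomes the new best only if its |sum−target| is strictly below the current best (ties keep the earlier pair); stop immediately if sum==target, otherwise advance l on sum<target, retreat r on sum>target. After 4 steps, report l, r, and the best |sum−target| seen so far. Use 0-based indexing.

l=0 r=19: -14+38=24 d=11 *, l++
l=1 r=19: -12+38=26 d=9 *, l++
l=2 r=19: -8+38=30 d=5 *, l++
l=3 r=19: -5+38=33 d=2 *, l++

l=4, r=19, best |Δ|=2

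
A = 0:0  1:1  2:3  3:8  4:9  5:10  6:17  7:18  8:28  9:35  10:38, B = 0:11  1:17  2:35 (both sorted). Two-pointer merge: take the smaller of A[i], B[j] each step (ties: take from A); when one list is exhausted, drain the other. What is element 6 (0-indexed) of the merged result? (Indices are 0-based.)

merged[6] = 11

i=0 j=0: A[i]=0<=B[j]=11 take 0, i++
i=1 j=0: A[i]=1<=B[j]=11 take 1, i++
i=2 j=0: A[i]=3<=B[j]=11 take 3, i++
i=3 j=0: A[i]=8<=B[j]=11 take 8, i++
i=4 j=0: A[i]=9<=B[j]=11 take 9, i++
i=5 j=0: A[i]=10<=B[j]=11 take 10, i++
i=6 j=0: A[i]=17>B[j]=11 take 11, j++
i=6 j=1: A[i]=17<=B[j]=17 take 17, i++
i=7 j=1: A[i]=18>B[j]=17 take 17, j++
i=7 j=2: A[i]=18<=B[j]=35 take 18, i++
i=8 j=2: A[i]=28<=B[j]=35 take 28, i++
i=9 j=2: A[i]=35<=B[j]=35 take 35, i++
i=10 j=2: A[i]=38>B[j]=35 take 35, j++
i=10 j=3: B done, take A[i]=38, i++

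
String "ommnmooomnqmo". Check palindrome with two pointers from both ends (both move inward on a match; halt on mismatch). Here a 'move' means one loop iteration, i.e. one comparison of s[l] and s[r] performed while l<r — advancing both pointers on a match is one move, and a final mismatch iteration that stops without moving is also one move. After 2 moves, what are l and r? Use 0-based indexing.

l=2, r=10

l=0 r=12: 'o'=='o', l++,r--
l=1 r=11: 'm'=='m', l++,r--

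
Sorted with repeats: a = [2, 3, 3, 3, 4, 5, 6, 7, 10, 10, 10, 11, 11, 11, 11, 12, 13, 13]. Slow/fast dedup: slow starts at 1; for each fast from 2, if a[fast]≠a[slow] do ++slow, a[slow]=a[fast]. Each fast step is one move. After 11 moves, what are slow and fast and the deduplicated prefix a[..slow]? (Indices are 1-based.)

slow=8, fast=13, prefix=[2, 3, 4, 5, 6, 7, 10, 11]

(s=1,f=2) a[fast]=3≠a[slow]=2 write a[2]=3 → slow++,fast++
(s=2,f=3) a[fast]=3=a[slow] dup → fast++
(s=2,f=4) a[fast]=3=a[slow] dup → fast++
(s=2,f=5) a[fast]=4≠a[slow]=3 write a[3]=4 → slow++,fast++
(s=3,f=6) a[fast]=5≠a[slow]=4 write a[4]=5 → slow++,fast++
(s=4,f=7) a[fast]=6≠a[slow]=5 write a[5]=6 → slow++,fast++
(s=5,f=8) a[fast]=7≠a[slow]=6 write a[6]=7 → slow++,fast++
(s=6,f=9) a[fast]=10≠a[slow]=7 write a[7]=10 → slow++,fast++
(s=7,f=10) a[fast]=10=a[slow] dup → fast++
(s=7,f=11) a[fast]=10=a[slow] dup → fast++
(s=7,f=12) a[fast]=11≠a[slow]=10 write a[8]=11 → slow++,fast++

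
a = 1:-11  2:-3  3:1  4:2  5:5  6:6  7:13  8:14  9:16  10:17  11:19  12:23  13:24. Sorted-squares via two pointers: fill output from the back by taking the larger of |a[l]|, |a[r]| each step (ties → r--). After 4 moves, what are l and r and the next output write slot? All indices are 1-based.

l=1, r=9, next write slot=9

[1,13] |-11|<=|24| out[13]=576 → r--
[1,12] |-11|<=|23| out[12]=529 → r--
[1,11] |-11|<=|19| out[11]=361 → r--
[1,10] |-11|<=|17| out[10]=289 → r--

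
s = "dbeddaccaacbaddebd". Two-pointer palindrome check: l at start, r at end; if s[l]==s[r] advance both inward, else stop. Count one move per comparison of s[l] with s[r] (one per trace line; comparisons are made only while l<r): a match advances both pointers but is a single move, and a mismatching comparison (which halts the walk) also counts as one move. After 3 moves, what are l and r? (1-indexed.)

l=4, r=15

l=1 r=18: 'd'=='d', l++,r--
l=2 r=17: 'b'=='b', l++,r--
l=3 r=16: 'e'=='e', l++,r--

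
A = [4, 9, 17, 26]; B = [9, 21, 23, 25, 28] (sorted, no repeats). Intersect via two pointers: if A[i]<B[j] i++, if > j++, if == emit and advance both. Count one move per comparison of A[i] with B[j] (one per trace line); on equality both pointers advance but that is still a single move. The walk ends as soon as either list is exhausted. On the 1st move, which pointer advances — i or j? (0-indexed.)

i

i=0 j=0: 4<9, i++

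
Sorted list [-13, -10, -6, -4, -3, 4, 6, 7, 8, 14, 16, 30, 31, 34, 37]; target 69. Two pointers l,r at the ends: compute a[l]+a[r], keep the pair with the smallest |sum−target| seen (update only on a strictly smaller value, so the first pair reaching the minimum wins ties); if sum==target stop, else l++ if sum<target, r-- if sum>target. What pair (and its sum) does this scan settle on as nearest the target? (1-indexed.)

l=1 r=15: -13+37=24 d=45 *, l++
l=2 r=15: -10+37=27 d=42 *, l++
l=3 r=15: -6+37=31 d=38 *, l++
l=4 r=15: -4+37=33 d=36 *, l++
l=5 r=15: -3+37=34 d=35 *, l++
l=6 r=15: 4+37=41 d=28 *, l++
l=7 r=15: 6+37=43 d=26 *, l++
l=8 r=15: 7+37=44 d=25 *, l++
l=9 r=15: 8+37=45 d=24 *, l++
l=10 r=15: 14+37=51 d=18 *, l++
l=11 r=15: 16+37=53 d=16 *, l++
l=12 r=15: 30+37=67 d=2 *, l++
l=13 r=15: 31+37=68 d=1 *, l++
l=14 r=15: 34+37=71 d=2, r--

pair (31, 37) with sum 68 (|Δ|=1)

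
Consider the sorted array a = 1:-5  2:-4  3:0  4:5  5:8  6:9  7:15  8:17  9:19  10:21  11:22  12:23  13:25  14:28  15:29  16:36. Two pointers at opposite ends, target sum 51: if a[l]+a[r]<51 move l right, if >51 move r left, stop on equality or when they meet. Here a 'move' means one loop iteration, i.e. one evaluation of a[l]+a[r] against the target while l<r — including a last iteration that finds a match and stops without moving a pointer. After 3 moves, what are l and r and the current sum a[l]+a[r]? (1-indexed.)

l=4, r=16, sum=41

l=1 r=16: -5+36=31 <51, l++
l=2 r=16: -4+36=32 <51, l++
l=3 r=16: 0+36=36 <51, l++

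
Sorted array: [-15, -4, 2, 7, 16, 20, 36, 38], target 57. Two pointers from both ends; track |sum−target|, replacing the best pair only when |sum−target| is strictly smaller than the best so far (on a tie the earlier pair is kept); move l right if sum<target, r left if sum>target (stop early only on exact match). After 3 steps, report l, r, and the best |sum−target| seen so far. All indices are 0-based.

l=3, r=7, best |Δ|=17

l=0 r=7: -15+38=23 d=34 *, l++
l=1 r=7: -4+38=34 d=23 *, l++
l=2 r=7: 2+38=40 d=17 *, l++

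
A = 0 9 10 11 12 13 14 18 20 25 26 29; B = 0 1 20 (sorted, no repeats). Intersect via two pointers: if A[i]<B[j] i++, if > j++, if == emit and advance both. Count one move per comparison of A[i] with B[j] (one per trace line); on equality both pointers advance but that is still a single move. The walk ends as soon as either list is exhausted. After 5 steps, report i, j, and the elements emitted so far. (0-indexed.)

[i=0,j=0] 0==0 emit → i++,j++
[i=1,j=1] 9>1 → j++
[i=1,j=2] 9<20 → i++
[i=2,j=2] 10<20 → i++
[i=3,j=2] 11<20 → i++

i=4, j=2, emitted=[0]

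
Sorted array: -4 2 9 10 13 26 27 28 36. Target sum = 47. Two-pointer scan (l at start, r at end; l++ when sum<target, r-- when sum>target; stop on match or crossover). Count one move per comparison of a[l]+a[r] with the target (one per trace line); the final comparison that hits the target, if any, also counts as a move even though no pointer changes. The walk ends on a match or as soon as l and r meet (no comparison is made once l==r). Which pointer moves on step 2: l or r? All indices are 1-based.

l

[1,9] -4+36=32 <47 → l++
[2,9] 2+36=38 <47 → l++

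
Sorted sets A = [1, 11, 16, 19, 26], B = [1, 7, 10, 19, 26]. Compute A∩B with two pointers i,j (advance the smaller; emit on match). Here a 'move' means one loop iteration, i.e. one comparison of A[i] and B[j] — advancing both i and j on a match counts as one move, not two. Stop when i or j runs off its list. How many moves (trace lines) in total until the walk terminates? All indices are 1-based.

i=1 j=1: 1==1 emit, i++,j++
i=2 j=2: 11>7, j++
i=2 j=3: 11>10, j++
i=2 j=4: 11<19, i++
i=3 j=4: 16<19, i++
i=4 j=4: 19==19 emit, i++,j++
i=5 j=5: 26==26 emit, i++,j++

7 moves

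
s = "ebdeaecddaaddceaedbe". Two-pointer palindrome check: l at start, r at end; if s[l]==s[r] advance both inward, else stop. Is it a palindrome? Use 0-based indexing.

palindrome

[0,19] 'e'=='e' → l++,r--
[1,18] 'b'=='b' → l++,r--
[2,17] 'd'=='d' → l++,r--
[3,16] 'e'=='e' → l++,r--
[4,15] 'a'=='a' → l++,r--
[5,14] 'e'=='e' → l++,r--
[6,13] 'c'=='c' → l++,r--
[7,12] 'd'=='d' → l++,r--
[8,11] 'd'=='d' → l++,r--
[9,10] 'a'=='a' → l++,r--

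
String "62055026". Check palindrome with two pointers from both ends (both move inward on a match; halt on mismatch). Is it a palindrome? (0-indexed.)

[0,7] '6'=='6' → l++,r--
[1,6] '2'=='2' → l++,r--
[2,5] '0'=='0' → l++,r--
[3,4] '5'=='5' → l++,r--

palindrome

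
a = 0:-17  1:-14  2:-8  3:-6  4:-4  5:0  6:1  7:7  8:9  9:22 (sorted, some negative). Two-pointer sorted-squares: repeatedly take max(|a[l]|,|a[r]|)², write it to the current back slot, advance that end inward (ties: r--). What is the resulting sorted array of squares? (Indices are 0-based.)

[0, 1, 16, 36, 49, 64, 81, 196, 289, 484]

[0,9] |-17|<=|22| out[9]=484 → r--
[0,8] |-17|>|9| out[8]=289 → l++
[1,8] |-14|>|9| out[7]=196 → l++
[2,8] |-8|<=|9| out[6]=81 → r--
[2,7] |-8|>|7| out[5]=64 → l++
[3,7] |-6|<=|7| out[4]=49 → r--
[3,6] |-6|>|1| out[3]=36 → l++
[4,6] |-4|>|1| out[2]=16 → l++
[5,6] |0|<=|1| out[1]=1 → r--
[5,5] |0|<=|0| out[0]=0 → r--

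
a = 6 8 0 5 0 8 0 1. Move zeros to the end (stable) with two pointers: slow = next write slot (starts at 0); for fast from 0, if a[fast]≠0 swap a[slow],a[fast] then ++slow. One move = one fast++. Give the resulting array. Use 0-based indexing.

(s=0,f=0) a[fast]=6≠0 swap→a[0]=6 → slow++,fast++
(s=1,f=1) a[fast]=8≠0 swap→a[1]=8 → slow++,fast++
(s=2,f=2) a[fast]=0 → fast++
(s=2,f=3) a[fast]=5≠0 swap→a[2]=5 → slow++,fast++
(s=3,f=4) a[fast]=0 → fast++
(s=3,f=5) a[fast]=8≠0 swap→a[3]=8 → slow++,fast++
(s=4,f=6) a[fast]=0 → fast++
(s=4,f=7) a[fast]=1≠0 swap→a[4]=1 → slow++,fast++

[6, 8, 5, 8, 1, 0, 0, 0]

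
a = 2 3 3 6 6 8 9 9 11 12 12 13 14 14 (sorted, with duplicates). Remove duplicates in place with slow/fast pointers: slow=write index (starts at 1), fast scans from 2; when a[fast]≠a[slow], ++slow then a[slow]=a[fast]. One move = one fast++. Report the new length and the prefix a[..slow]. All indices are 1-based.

length 9; prefix = [2, 3, 6, 8, 9, 11, 12, 13, 14]

slow=1 fast=2: a[fast]=3≠a[slow]=2 write a[2]=3, slow++,fast++
slow=2 fast=3: a[fast]=3=a[slow] dup, fast++
slow=2 fast=4: a[fast]=6≠a[slow]=3 write a[3]=6, slow++,fast++
slow=3 fast=5: a[fast]=6=a[slow] dup, fast++
slow=3 fast=6: a[fast]=8≠a[slow]=6 write a[4]=8, slow++,fast++
slow=4 fast=7: a[fast]=9≠a[slow]=8 write a[5]=9, slow++,fast++
slow=5 fast=8: a[fast]=9=a[slow] dup, fast++
slow=5 fast=9: a[fast]=11≠a[slow]=9 write a[6]=11, slow++,fast++
slow=6 fast=10: a[fast]=12≠a[slow]=11 write a[7]=12, slow++,fast++
slow=7 fast=11: a[fast]=12=a[slow] dup, fast++
slow=7 fast=12: a[fast]=13≠a[slow]=12 write a[8]=13, slow++,fast++
slow=8 fast=13: a[fast]=14≠a[slow]=13 write a[9]=14, slow++,fast++
slow=9 fast=14: a[fast]=14=a[slow] dup, fast++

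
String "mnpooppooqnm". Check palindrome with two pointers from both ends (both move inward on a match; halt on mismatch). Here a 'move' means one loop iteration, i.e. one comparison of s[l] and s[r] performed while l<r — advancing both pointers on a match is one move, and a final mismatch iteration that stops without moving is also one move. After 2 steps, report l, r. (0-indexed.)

l=2, r=9

l=0 r=11: 'm'=='m', l++,r--
l=1 r=10: 'n'=='n', l++,r--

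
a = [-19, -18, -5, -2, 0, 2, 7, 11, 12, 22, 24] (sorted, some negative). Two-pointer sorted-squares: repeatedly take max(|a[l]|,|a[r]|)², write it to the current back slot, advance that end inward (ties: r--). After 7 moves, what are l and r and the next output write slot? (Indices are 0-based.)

l=0 r=10: |-19|<=|24| out[10]=576, r--
l=0 r=9: |-19|<=|22| out[9]=484, r--
l=0 r=8: |-19|>|12| out[8]=361, l++
l=1 r=8: |-18|>|12| out[7]=324, l++
l=2 r=8: |-5|<=|12| out[6]=144, r--
l=2 r=7: |-5|<=|11| out[5]=121, r--
l=2 r=6: |-5|<=|7| out[4]=49, r--

l=2, r=5, next write slot=3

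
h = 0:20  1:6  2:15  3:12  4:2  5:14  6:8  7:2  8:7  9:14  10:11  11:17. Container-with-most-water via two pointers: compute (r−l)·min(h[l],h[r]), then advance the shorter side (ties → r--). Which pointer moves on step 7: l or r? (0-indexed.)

[0,11] min(20,17)*11=187 best=187 * → r--
[0,10] min(20,11)*10=110 best=187 → r--
[0,9] min(20,14)*9=126 best=187 → r--
[0,8] min(20,7)*8=56 best=187 → r--
[0,7] min(20,2)*7=14 best=187 → r--
[0,6] min(20,8)*6=48 best=187 → r--
[0,5] min(20,14)*5=70 best=187 → r--

r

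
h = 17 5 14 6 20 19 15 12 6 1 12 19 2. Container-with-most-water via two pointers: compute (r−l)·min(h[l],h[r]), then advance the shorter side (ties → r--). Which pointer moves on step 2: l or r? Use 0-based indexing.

l=0 r=12: min(17,2)*12=24 best=24 *, r--
l=0 r=11: min(17,19)*11=187 best=187 *, l++

l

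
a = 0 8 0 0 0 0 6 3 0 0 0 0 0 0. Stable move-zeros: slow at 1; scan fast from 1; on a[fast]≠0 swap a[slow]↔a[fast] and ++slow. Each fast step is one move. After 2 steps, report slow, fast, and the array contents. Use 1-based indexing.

slow=2, fast=3, a=[8, 0, 0, 0, 0, 0, 6, 3, 0, 0, 0, 0, 0, 0]

slow=1 fast=1: a[fast]=0, fast++
slow=1 fast=2: a[fast]=8≠0 swap→a[1]=8, slow++,fast++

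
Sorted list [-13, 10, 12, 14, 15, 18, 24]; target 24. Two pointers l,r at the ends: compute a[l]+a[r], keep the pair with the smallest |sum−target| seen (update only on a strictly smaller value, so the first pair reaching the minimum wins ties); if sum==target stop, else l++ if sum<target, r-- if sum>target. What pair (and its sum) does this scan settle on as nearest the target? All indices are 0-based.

pair (10, 14) with sum 24 (|Δ|=0)

[0,6] -13+24=11 d=13 * → l++
[1,6] 10+24=34 d=10 * → r--
[1,5] 10+18=28 d=4 * → r--
[1,4] 10+15=25 d=1 * → r--
[1,3] 10+14=24 d=0 * → stop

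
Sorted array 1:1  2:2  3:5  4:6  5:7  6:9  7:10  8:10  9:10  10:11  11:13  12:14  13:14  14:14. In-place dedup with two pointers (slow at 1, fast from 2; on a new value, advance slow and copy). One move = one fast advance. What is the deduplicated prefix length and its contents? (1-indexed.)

length 10; prefix = [1, 2, 5, 6, 7, 9, 10, 11, 13, 14]

slow=1 fast=2: a[fast]=2≠a[slow]=1 write a[2]=2, slow++,fast++
slow=2 fast=3: a[fast]=5≠a[slow]=2 write a[3]=5, slow++,fast++
slow=3 fast=4: a[fast]=6≠a[slow]=5 write a[4]=6, slow++,fast++
slow=4 fast=5: a[fast]=7≠a[slow]=6 write a[5]=7, slow++,fast++
slow=5 fast=6: a[fast]=9≠a[slow]=7 write a[6]=9, slow++,fast++
slow=6 fast=7: a[fast]=10≠a[slow]=9 write a[7]=10, slow++,fast++
slow=7 fast=8: a[fast]=10=a[slow] dup, fast++
slow=7 fast=9: a[fast]=10=a[slow] dup, fast++
slow=7 fast=10: a[fast]=11≠a[slow]=10 write a[8]=11, slow++,fast++
slow=8 fast=11: a[fast]=13≠a[slow]=11 write a[9]=13, slow++,fast++
slow=9 fast=12: a[fast]=14≠a[slow]=13 write a[10]=14, slow++,fast++
slow=10 fast=13: a[fast]=14=a[slow] dup, fast++
slow=10 fast=14: a[fast]=14=a[slow] dup, fast++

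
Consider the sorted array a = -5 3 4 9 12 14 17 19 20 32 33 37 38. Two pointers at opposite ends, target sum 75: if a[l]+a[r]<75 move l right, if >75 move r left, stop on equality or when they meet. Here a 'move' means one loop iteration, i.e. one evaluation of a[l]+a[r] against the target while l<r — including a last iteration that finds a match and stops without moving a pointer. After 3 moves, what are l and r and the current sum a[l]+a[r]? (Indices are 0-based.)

[0,12] -5+38=33 <75 → l++
[1,12] 3+38=41 <75 → l++
[2,12] 4+38=42 <75 → l++

l=3, r=12, sum=47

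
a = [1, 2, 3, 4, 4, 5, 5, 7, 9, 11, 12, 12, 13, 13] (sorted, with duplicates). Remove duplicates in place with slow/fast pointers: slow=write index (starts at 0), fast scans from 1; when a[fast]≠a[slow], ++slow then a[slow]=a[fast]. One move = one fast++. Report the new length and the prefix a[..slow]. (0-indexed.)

length 10; prefix = [1, 2, 3, 4, 5, 7, 9, 11, 12, 13]

(s=0,f=1) a[fast]=2≠a[slow]=1 write a[1]=2 → slow++,fast++
(s=1,f=2) a[fast]=3≠a[slow]=2 write a[2]=3 → slow++,fast++
(s=2,f=3) a[fast]=4≠a[slow]=3 write a[3]=4 → slow++,fast++
(s=3,f=4) a[fast]=4=a[slow] dup → fast++
(s=3,f=5) a[fast]=5≠a[slow]=4 write a[4]=5 → slow++,fast++
(s=4,f=6) a[fast]=5=a[slow] dup → fast++
(s=4,f=7) a[fast]=7≠a[slow]=5 write a[5]=7 → slow++,fast++
(s=5,f=8) a[fast]=9≠a[slow]=7 write a[6]=9 → slow++,fast++
(s=6,f=9) a[fast]=11≠a[slow]=9 write a[7]=11 → slow++,fast++
(s=7,f=10) a[fast]=12≠a[slow]=11 write a[8]=12 → slow++,fast++
(s=8,f=11) a[fast]=12=a[slow] dup → fast++
(s=8,f=12) a[fast]=13≠a[slow]=12 write a[9]=13 → slow++,fast++
(s=9,f=13) a[fast]=13=a[slow] dup → fast++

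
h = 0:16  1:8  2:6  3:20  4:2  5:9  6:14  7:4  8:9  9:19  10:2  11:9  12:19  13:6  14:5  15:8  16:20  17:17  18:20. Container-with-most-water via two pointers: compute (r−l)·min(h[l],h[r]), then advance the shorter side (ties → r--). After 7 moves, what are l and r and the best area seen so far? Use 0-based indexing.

l=3, r=14, best area=300

l=0 r=18: min(16,20)*18=288 best=288 *, l++
l=1 r=18: min(8,20)*17=136 best=288, l++
l=2 r=18: min(6,20)*16=96 best=288, l++
l=3 r=18: min(20,20)*15=300 best=300 *, r--
l=3 r=17: min(20,17)*14=238 best=300, r--
l=3 r=16: min(20,20)*13=260 best=300, r--
l=3 r=15: min(20,8)*12=96 best=300, r--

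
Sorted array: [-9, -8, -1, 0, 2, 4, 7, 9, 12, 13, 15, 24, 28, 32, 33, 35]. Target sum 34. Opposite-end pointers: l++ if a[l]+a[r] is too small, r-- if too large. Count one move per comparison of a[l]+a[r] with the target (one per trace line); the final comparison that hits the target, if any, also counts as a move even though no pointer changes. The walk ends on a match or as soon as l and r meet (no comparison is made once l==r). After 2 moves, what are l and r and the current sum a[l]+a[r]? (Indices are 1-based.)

l=1 r=16: -9+35=26 <34, l++
l=2 r=16: -8+35=27 <34, l++

l=3, r=16, sum=34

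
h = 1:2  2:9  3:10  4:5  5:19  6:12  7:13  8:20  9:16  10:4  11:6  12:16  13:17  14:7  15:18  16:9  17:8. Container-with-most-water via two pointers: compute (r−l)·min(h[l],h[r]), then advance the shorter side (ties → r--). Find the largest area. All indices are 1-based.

max area = 180

[1,17] min(2,8)*16=32 best=32 * → l++
[2,17] min(9,8)*15=120 best=120 * → r--
[2,16] min(9,9)*14=126 best=126 * → r--
[2,15] min(9,18)*13=117 best=126 → l++
[3,15] min(10,18)*12=120 best=126 → l++
[4,15] min(5,18)*11=55 best=126 → l++
[5,15] min(19,18)*10=180 best=180 * → r--
[5,14] min(19,7)*9=63 best=180 → r--
[5,13] min(19,17)*8=136 best=180 → r--
[5,12] min(19,16)*7=112 best=180 → r--
[5,11] min(19,6)*6=36 best=180 → r--
[5,10] min(19,4)*5=20 best=180 → r--
[5,9] min(19,16)*4=64 best=180 → r--
[5,8] min(19,20)*3=57 best=180 → l++
[6,8] min(12,20)*2=24 best=180 → l++
[7,8] min(13,20)*1=13 best=180 → l++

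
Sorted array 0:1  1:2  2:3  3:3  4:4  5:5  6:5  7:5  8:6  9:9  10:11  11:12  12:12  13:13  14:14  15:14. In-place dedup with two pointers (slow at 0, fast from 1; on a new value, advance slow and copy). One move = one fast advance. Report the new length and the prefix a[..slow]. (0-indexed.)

length 11; prefix = [1, 2, 3, 4, 5, 6, 9, 11, 12, 13, 14]

slow=0 fast=1: a[fast]=2≠a[slow]=1 write a[1]=2, slow++,fast++
slow=1 fast=2: a[fast]=3≠a[slow]=2 write a[2]=3, slow++,fast++
slow=2 fast=3: a[fast]=3=a[slow] dup, fast++
slow=2 fast=4: a[fast]=4≠a[slow]=3 write a[3]=4, slow++,fast++
slow=3 fast=5: a[fast]=5≠a[slow]=4 write a[4]=5, slow++,fast++
slow=4 fast=6: a[fast]=5=a[slow] dup, fast++
slow=4 fast=7: a[fast]=5=a[slow] dup, fast++
slow=4 fast=8: a[fast]=6≠a[slow]=5 write a[5]=6, slow++,fast++
slow=5 fast=9: a[fast]=9≠a[slow]=6 write a[6]=9, slow++,fast++
slow=6 fast=10: a[fast]=11≠a[slow]=9 write a[7]=11, slow++,fast++
slow=7 fast=11: a[fast]=12≠a[slow]=11 write a[8]=12, slow++,fast++
slow=8 fast=12: a[fast]=12=a[slow] dup, fast++
slow=8 fast=13: a[fast]=13≠a[slow]=12 write a[9]=13, slow++,fast++
slow=9 fast=14: a[fast]=14≠a[slow]=13 write a[10]=14, slow++,fast++
slow=10 fast=15: a[fast]=14=a[slow] dup, fast++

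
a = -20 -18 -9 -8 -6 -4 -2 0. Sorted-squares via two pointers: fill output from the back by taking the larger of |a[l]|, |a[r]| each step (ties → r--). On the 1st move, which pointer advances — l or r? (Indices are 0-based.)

l=0 r=7: |-20|>|0| out[7]=400, l++

l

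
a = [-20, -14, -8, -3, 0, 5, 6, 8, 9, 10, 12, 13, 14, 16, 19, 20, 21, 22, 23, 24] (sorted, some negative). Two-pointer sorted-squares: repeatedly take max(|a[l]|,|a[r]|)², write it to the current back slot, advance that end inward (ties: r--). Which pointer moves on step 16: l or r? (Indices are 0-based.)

[0,19] |-20|<=|24| out[19]=576 → r--
[0,18] |-20|<=|23| out[18]=529 → r--
[0,17] |-20|<=|22| out[17]=484 → r--
[0,16] |-20|<=|21| out[16]=441 → r--
[0,15] |-20|<=|20| out[15]=400 → r--
[0,14] |-20|>|19| out[14]=400 → l++
[1,14] |-14|<=|19| out[13]=361 → r--
[1,13] |-14|<=|16| out[12]=256 → r--
[1,12] |-14|<=|14| out[11]=196 → r--
[1,11] |-14|>|13| out[10]=196 → l++
[2,11] |-8|<=|13| out[9]=169 → r--
[2,10] |-8|<=|12| out[8]=144 → r--
[2,9] |-8|<=|10| out[7]=100 → r--
[2,8] |-8|<=|9| out[6]=81 → r--
[2,7] |-8|<=|8| out[5]=64 → r--
[2,6] |-8|>|6| out[4]=64 → l++

l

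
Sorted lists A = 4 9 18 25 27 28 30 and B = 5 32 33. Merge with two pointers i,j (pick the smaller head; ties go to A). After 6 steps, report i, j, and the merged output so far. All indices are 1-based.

i=6, j=2, merged so far=[4, 5, 9, 18, 25, 27]

[i=1,j=1] A[i]=4<=B[j]=5 take 4 → i++
[i=2,j=1] A[i]=9>B[j]=5 take 5 → j++
[i=2,j=2] A[i]=9<=B[j]=32 take 9 → i++
[i=3,j=2] A[i]=18<=B[j]=32 take 18 → i++
[i=4,j=2] A[i]=25<=B[j]=32 take 25 → i++
[i=5,j=2] A[i]=27<=B[j]=32 take 27 → i++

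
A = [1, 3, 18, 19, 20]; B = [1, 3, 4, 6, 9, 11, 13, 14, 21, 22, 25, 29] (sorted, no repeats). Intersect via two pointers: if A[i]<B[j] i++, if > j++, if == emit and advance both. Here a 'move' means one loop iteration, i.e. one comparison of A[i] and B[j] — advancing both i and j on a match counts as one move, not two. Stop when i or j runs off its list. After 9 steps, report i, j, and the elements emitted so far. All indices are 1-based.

[i=1,j=1] 1==1 emit → i++,j++
[i=2,j=2] 3==3 emit → i++,j++
[i=3,j=3] 18>4 → j++
[i=3,j=4] 18>6 → j++
[i=3,j=5] 18>9 → j++
[i=3,j=6] 18>11 → j++
[i=3,j=7] 18>13 → j++
[i=3,j=8] 18>14 → j++
[i=3,j=9] 18<21 → i++

i=4, j=9, emitted=[1, 3]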